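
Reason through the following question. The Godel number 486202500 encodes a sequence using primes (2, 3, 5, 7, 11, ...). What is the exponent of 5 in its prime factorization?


Factorize 486202500 by dividing by 5 repeatedly.
Division steps: 5 divides 486202500 exactly 4 time(s).
Exponent of 5 = 4

4


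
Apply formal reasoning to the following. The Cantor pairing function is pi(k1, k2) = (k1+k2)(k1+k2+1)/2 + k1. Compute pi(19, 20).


k1 + k2 = 39
(k1+k2)(k1+k2+1)/2 = 39 * 40 / 2 = 780
pi = 780 + 19 = 799

799


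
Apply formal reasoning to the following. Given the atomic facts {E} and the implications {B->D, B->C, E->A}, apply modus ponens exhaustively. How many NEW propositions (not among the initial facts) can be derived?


Initial facts: {E}
Apply modus ponens to closure:
  E and E->A  =>  A
Final known: {A, E}
New propositions: {A}
Count = 1

1


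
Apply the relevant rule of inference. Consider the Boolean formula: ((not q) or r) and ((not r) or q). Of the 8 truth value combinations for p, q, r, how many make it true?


Evaluate all 8 assignments for p, q, r:
p=0, q=0, r=0: 1
p=0, q=0, r=1: 0
p=0, q=1, r=0: 0
p=0, q=1, r=1: 1
p=1, q=0, r=0: 1
p=1, q=0, r=1: 0
p=1, q=1, r=0: 0
p=1, q=1, r=1: 1
Satisfying count = 4

4


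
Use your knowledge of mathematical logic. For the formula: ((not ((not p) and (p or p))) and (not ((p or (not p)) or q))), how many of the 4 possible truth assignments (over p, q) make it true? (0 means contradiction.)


Check all 4 assignments:
p=0, q=0: 0
p=0, q=1: 0
p=1, q=0: 0
p=1, q=1: 0
Count of True = 0

0


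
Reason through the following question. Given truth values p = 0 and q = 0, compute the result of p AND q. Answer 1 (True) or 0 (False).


p = 0, q = 0
Operation: p AND q
Evaluate: 0 AND 0 = 0

0


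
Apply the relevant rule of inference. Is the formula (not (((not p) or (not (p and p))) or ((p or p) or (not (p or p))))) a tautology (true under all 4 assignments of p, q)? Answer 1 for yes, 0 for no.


Check all 4 assignments:
p=0, q=0: 0
p=0, q=1: 0
p=1, q=0: 0
p=1, q=1: 0
Satisfying count = 0/4.
Tautology iff count = 4: no.

0


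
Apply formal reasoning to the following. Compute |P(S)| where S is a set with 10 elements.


The power set of a set with n elements has 2^n elements.
|P(S)| = 2^10 = 1024

1024


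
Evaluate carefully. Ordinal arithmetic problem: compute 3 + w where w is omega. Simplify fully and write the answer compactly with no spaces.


Compute 3 + w.
Ordinal + is associative but NOT commutative; for finite n>0, n + w = w but w + n stays w+n.
Any finite left addend is absorbed by w on the right: 3 + w = w.
Result = w

w


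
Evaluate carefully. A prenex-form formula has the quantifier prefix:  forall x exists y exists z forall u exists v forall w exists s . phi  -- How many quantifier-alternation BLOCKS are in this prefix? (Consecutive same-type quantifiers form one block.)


Quantifier-type sequence: A E E A E A E  (A=forall, E=exists)
Group into maximal same-type runs:
  Ax1 | Ex2 | Ax1 | Ex1 | Ax1 | Ex1
Number of blocks = 6

6


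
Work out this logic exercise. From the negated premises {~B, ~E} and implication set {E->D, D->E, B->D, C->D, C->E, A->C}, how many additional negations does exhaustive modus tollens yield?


Initial negated facts: {~B, ~E}
Apply modus tollens to closure:
  ~E and D->E  =>  ~D
  ~D and C->D  =>  ~C
  ~C and A->C  =>  ~A
Final negated: {~A, ~B, ~C, ~D, ~E}
New negations: {~A, ~C, ~D}
Count = 3

3


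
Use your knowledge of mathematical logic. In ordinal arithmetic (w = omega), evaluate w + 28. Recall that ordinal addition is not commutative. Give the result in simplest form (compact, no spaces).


Compute w + 28.
Ordinal + is associative but NOT commutative; for finite n>0, n + w = w but w + n stays w+n.
w + 28 is already in normal form (a successor ordinal beyond w).
Result = w+28

w+28


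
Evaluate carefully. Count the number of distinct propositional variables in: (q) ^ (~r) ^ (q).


Identify each variable that appears in the formula.
Variables found: q, r
Count = 2

2


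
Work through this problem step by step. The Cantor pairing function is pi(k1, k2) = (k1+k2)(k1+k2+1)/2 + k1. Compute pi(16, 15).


k1 + k2 = 31
(k1+k2)(k1+k2+1)/2 = 31 * 32 / 2 = 496
pi = 496 + 16 = 512

512


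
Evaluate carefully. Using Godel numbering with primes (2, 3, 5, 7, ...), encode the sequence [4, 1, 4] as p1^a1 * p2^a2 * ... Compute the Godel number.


Encode each element as an exponent of the corresponding prime:
  2^4 = 16
  3^1 = 3
  5^4 = 625
Product = 16 * 3 * 625 = 30000

30000


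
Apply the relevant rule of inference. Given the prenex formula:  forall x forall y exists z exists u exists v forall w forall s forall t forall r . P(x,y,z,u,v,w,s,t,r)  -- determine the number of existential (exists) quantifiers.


Quantifier prefix: forall x forall y exists z exists u exists v forall w forall s forall t forall r
Mark each quantifier type:
  U U E E E U U U U
Universal count = 6, Existential count = 3
Asked for existential (exists) quantifiers: 3

3


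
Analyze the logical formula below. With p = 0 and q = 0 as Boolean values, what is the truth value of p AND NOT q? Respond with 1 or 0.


p = 0, q = 0
Operation: p AND NOT q
Evaluate: 0 AND NOT 0 = 0

0


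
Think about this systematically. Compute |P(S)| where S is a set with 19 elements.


The power set of a set with n elements has 2^n elements.
|P(S)| = 2^19 = 524288

524288


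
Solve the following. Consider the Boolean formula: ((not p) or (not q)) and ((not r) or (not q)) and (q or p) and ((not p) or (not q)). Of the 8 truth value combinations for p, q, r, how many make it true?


Evaluate all 8 assignments for p, q, r:
p=0, q=0, r=0: 0
p=0, q=0, r=1: 0
p=0, q=1, r=0: 1
p=0, q=1, r=1: 0
p=1, q=0, r=0: 1
p=1, q=0, r=1: 1
p=1, q=1, r=0: 0
p=1, q=1, r=1: 0
Satisfying count = 3

3


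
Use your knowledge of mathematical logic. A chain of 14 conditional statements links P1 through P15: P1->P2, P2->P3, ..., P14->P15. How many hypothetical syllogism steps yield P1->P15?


With 14 implications in a chain connecting 15 propositions:
P1->P2, P2->P3, ..., P14->P15
Steps needed = (number of implications) - 1 = 14 - 1 = 13

13


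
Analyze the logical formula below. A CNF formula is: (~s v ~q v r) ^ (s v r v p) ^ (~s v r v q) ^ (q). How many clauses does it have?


A CNF formula is a conjunction of clauses.
Clauses are separated by ^.
Counting the conjuncts: 4 clauses.

4


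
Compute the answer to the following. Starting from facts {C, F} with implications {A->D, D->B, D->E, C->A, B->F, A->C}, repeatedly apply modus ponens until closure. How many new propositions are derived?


Initial facts: {C, F}
Apply modus ponens to closure:
  C and C->A  =>  A
  A and A->D  =>  D
  D and D->B  =>  B
  D and D->E  =>  E
Final known: {A, B, C, D, E, F}
New propositions: {A, B, D, E}
Count = 4

4


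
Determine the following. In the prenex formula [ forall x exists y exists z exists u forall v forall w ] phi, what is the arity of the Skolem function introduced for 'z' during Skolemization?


Quantifier prefix: forall x exists y exists z exists u forall v forall w
'z' is existentially quantified at position 3.
Universal variables preceding it: x
Skolem function arity = 1

1


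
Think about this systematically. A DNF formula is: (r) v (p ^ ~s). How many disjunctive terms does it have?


A DNF formula is a disjunction of terms (conjunctions).
Terms are separated by v.
Counting the disjuncts: 2 terms.

2


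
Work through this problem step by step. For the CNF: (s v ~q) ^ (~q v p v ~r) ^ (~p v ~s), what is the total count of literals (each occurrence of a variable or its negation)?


Counting literals in each clause:
Clause 1: 2 literal(s)
Clause 2: 3 literal(s)
Clause 3: 2 literal(s)
Total = 7

7


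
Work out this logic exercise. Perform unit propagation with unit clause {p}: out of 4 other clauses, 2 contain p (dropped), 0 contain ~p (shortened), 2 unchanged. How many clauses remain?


Satisfied (removed): 2
Shortened (remain): 0
Unchanged (remain): 2
Remaining = 0 + 2 = 2

2


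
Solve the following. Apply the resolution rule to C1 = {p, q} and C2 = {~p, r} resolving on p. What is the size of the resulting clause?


Remove p from C1 and ~p from C2.
C1 remainder: {q}
C2 remainder: {r}
Union (resolvent): {q, r}
Resolvent has 2 literal(s).

2


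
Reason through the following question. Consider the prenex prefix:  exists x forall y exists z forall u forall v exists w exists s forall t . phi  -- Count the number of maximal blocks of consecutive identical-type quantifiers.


Quantifier-type sequence: E A E A A E E A  (A=forall, E=exists)
Group into maximal same-type runs:
  Ex1 | Ax1 | Ex1 | Ax2 | Ex2 | Ax1
Number of blocks = 6

6


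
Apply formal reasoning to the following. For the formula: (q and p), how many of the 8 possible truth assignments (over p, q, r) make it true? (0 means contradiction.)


Check all 8 assignments:
p=0, q=0, r=0: 0
p=0, q=0, r=1: 0
p=0, q=1, r=0: 0
p=0, q=1, r=1: 0
p=1, q=0, r=0: 0
p=1, q=0, r=1: 0
p=1, q=1, r=0: 1
p=1, q=1, r=1: 1
Count of True = 2

2


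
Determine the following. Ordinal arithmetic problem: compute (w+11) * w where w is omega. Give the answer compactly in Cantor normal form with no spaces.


Compute (w+11) * w.
Ordinal * is associative and left-distributive over +, but NOT commutative; for finite n>1, n*w = w but w*n stays w*n.
(w+11) * w = sup{(w+11)*k : k<w} = sup{w*k+11} = w^2 (the +11 tail is absorbed in the limit).
Result = w^2

w^2


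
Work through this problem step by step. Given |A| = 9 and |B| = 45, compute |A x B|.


The Cartesian product A x B contains all ordered pairs (a, b).
|A x B| = |A| * |B| = 9 * 45 = 405

405


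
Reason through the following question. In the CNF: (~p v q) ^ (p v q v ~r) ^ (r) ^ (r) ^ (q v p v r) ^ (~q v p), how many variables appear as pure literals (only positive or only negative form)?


Check each variable for pure literal status:
p: mixed (not pure)
q: mixed (not pure)
r: mixed (not pure)
Pure literal count = 0

0


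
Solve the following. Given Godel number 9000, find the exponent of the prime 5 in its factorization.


Factorize 9000 by dividing by 5 repeatedly.
Division steps: 5 divides 9000 exactly 3 time(s).
Exponent of 5 = 3

3


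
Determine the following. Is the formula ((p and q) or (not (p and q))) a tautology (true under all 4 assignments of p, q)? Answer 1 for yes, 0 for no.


Check all 4 assignments:
p=0, q=0: 1
p=0, q=1: 1
p=1, q=0: 1
p=1, q=1: 1
Satisfying count = 4/4.
Tautology iff count = 4: yes.

1


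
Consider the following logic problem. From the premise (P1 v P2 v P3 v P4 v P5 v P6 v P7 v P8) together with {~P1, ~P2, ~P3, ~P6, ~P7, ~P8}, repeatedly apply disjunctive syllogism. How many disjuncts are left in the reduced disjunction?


Original disjuncts (8): P1, P2, P3, P4, P5, P6, P7, P8
Negated (eliminate): ~P1, ~P2, ~P3, ~P6, ~P7, ~P8
Remaining disjuncts: P4, P5
Count = 8 - 6 = 2

2


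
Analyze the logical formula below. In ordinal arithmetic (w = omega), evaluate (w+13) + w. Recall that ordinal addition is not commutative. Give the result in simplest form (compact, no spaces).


Compute (w+13) + w.
Ordinal + is associative but NOT commutative; for finite n>0, n + w = w but w + n stays w+n.
(w+13) + w = w + (13+w) = w + w = w*2 (the finite tail 13 is absorbed by the right w).
Result = w*2

w*2


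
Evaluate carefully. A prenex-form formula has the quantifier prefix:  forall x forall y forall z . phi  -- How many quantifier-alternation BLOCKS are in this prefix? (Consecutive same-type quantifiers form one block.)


Quantifier-type sequence: A A A  (A=forall, E=exists)
Group into maximal same-type runs:
  Ax3
Number of blocks = 1

1


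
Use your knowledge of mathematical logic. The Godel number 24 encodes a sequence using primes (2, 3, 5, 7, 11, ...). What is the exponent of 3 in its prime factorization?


Factorize 24 by dividing by 3 repeatedly.
Division steps: 3 divides 24 exactly 1 time(s).
Exponent of 3 = 1

1


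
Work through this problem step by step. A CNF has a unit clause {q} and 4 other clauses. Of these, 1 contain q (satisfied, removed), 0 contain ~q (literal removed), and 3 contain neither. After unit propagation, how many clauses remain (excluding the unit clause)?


Satisfied (removed): 1
Shortened (remain): 0
Unchanged (remain): 3
Remaining = 0 + 3 = 3

3


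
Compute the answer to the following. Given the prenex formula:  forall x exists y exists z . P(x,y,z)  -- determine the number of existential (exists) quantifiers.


Quantifier prefix: forall x exists y exists z
Mark each quantifier type:
  U E E
Universal count = 1, Existential count = 2
Asked for existential (exists) quantifiers: 2

2


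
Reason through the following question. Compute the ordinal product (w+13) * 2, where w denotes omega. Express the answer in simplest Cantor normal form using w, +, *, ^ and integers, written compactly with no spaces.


Compute (w+13) * 2.
Ordinal * is associative and left-distributive over +, but NOT commutative; for finite n>1, n*w = w but w*n stays w*n.
(w+13) * 2 = (w+13) repeated 2 times. Each intermediate +13 is absorbed by the following w; only the last survives: w*2+13.
Result = w*2+13

w*2+13


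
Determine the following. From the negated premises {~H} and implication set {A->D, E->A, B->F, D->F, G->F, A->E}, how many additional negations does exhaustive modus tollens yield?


Initial negated facts: {~H}
Apply modus tollens to closure:
  (no implication fires)
Final negated: {~H}
New negations: {(none)}
Count = 0

0


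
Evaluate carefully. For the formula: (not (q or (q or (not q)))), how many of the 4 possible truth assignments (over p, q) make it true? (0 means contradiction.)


Check all 4 assignments:
p=0, q=0: 0
p=0, q=1: 0
p=1, q=0: 0
p=1, q=1: 0
Count of True = 0

0


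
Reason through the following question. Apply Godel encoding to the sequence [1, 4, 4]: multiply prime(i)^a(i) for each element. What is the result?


Encode each element as an exponent of the corresponding prime:
  2^1 = 2
  3^4 = 81
  5^4 = 625
Product = 2 * 81 * 625 = 101250

101250


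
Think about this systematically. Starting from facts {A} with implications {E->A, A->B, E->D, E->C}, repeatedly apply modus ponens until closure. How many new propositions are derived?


Initial facts: {A}
Apply modus ponens to closure:
  A and A->B  =>  B
Final known: {A, B}
New propositions: {B}
Count = 1

1


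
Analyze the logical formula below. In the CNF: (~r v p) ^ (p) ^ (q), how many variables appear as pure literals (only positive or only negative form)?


Check each variable for pure literal status:
p: pure positive
q: pure positive
r: pure negative
Pure literal count = 3

3


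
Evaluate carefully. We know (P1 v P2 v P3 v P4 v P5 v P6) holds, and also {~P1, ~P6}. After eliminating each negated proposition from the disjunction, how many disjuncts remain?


Original disjuncts (6): P1, P2, P3, P4, P5, P6
Negated (eliminate): ~P1, ~P6
Remaining disjuncts: P2, P3, P4, P5
Count = 6 - 2 = 4

4


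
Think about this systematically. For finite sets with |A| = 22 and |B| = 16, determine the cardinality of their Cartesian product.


The Cartesian product A x B contains all ordered pairs (a, b).
|A x B| = |A| * |B| = 22 * 16 = 352

352


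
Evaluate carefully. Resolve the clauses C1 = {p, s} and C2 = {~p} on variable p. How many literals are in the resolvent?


Remove p from C1 and ~p from C2.
C1 remainder: {s}
C2 remainder: {}
Union (resolvent): {s}
Resolvent has 1 literal(s).

1


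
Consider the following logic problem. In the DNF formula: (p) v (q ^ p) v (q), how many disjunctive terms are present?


A DNF formula is a disjunction of terms (conjunctions).
Terms are separated by v.
Counting the disjuncts: 3 terms.

3


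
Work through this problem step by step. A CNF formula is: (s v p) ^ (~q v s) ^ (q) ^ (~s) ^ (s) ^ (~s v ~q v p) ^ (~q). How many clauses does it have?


A CNF formula is a conjunction of clauses.
Clauses are separated by ^.
Counting the conjuncts: 7 clauses.

7


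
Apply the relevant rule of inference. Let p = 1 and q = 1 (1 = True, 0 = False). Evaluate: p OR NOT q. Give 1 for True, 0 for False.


p = 1, q = 1
Operation: p OR NOT q
Evaluate: 1 OR NOT 1 = 1

1


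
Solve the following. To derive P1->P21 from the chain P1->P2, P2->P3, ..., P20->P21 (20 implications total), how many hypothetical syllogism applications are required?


With 20 implications in a chain connecting 21 propositions:
P1->P2, P2->P3, ..., P20->P21
Steps needed = (number of implications) - 1 = 20 - 1 = 19

19


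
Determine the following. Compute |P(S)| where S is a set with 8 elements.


The power set of a set with n elements has 2^n elements.
|P(S)| = 2^8 = 256

256


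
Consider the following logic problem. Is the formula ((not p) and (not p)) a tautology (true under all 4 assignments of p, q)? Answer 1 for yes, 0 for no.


Check all 4 assignments:
p=0, q=0: 1
p=0, q=1: 1
p=1, q=0: 0
p=1, q=1: 0
Satisfying count = 2/4.
Tautology iff count = 4: no.

0


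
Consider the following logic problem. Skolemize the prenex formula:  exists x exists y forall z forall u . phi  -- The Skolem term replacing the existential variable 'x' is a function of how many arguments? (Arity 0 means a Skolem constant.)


Quantifier prefix: exists x exists y forall z forall u
'x' is existentially quantified at position 1.
No universal quantifiers precede it.
Skolem function arity = 0 (a Skolem constant)

0


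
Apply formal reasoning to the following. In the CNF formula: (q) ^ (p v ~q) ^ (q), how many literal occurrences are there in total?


Counting literals in each clause:
Clause 1: 1 literal(s)
Clause 2: 2 literal(s)
Clause 3: 1 literal(s)
Total = 4

4


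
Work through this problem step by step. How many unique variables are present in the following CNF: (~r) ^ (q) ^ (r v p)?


Identify each variable that appears in the formula.
Variables found: p, q, r
Count = 3

3


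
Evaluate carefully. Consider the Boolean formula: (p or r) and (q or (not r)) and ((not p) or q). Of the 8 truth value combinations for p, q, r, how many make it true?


Evaluate all 8 assignments for p, q, r:
p=0, q=0, r=0: 0
p=0, q=0, r=1: 0
p=0, q=1, r=0: 0
p=0, q=1, r=1: 1
p=1, q=0, r=0: 0
p=1, q=0, r=1: 0
p=1, q=1, r=0: 1
p=1, q=1, r=1: 1
Satisfying count = 3

3


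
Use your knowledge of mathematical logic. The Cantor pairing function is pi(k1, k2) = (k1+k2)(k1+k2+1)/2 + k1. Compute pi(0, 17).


k1 + k2 = 17
(k1+k2)(k1+k2+1)/2 = 17 * 18 / 2 = 153
pi = 153 + 0 = 153

153


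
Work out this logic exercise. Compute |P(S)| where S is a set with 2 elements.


The power set of a set with n elements has 2^n elements.
|P(S)| = 2^2 = 4

4


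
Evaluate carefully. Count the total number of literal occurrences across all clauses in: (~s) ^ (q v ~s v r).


Counting literals in each clause:
Clause 1: 1 literal(s)
Clause 2: 3 literal(s)
Total = 4

4


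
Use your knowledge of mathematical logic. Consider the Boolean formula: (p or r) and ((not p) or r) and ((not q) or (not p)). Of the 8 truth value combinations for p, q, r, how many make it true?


Evaluate all 8 assignments for p, q, r:
p=0, q=0, r=0: 0
p=0, q=0, r=1: 1
p=0, q=1, r=0: 0
p=0, q=1, r=1: 1
p=1, q=0, r=0: 0
p=1, q=0, r=1: 1
p=1, q=1, r=0: 0
p=1, q=1, r=1: 0
Satisfying count = 3

3


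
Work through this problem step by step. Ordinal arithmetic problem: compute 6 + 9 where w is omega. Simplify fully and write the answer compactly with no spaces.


Compute 6 + 9.
Ordinal + is associative but NOT commutative; for finite n>0, n + w = w but w + n stays w+n.
Both operands finite; ordinal + agrees with natural +: 6 + 9 = 15.
Result = 15

15


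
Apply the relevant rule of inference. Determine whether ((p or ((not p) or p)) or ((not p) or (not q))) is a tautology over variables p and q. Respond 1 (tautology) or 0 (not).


Check all 4 assignments:
p=0, q=0: 1
p=0, q=1: 1
p=1, q=0: 1
p=1, q=1: 1
Satisfying count = 4/4.
Tautology iff count = 4: yes.

1


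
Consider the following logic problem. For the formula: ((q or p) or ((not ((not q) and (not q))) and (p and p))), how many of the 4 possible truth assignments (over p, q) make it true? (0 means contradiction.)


Check all 4 assignments:
p=0, q=0: 0
p=0, q=1: 1
p=1, q=0: 1
p=1, q=1: 1
Count of True = 3

3


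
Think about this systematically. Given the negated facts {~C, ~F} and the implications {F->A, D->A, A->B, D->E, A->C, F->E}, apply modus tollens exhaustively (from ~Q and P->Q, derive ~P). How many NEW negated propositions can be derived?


Initial negated facts: {~C, ~F}
Apply modus tollens to closure:
  ~C and A->C  =>  ~A
  ~A and D->A  =>  ~D
Final negated: {~A, ~C, ~D, ~F}
New negations: {~A, ~D}
Count = 2

2


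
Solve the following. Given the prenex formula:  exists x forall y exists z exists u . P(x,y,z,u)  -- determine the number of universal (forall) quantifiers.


Quantifier prefix: exists x forall y exists z exists u
Mark each quantifier type:
  E U E E
Universal count = 1, Existential count = 3
Asked for universal (forall) quantifiers: 1

1


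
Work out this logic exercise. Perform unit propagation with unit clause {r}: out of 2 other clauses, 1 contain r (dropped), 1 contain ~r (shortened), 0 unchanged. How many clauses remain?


Satisfied (removed): 1
Shortened (remain): 1
Unchanged (remain): 0
Remaining = 1 + 0 = 1

1


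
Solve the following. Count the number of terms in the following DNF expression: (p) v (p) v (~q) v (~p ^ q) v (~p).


A DNF formula is a disjunction of terms (conjunctions).
Terms are separated by v.
Counting the disjuncts: 5 terms.

5


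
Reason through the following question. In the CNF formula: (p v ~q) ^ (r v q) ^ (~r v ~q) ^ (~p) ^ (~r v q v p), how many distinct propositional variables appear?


Identify each variable that appears in the formula.
Variables found: p, q, r
Count = 3

3


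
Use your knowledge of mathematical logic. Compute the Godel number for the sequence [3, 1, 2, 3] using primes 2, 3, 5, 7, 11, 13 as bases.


Encode each element as an exponent of the corresponding prime:
  2^3 = 8
  3^1 = 3
  5^2 = 25
  7^3 = 343
Product = 8 * 3 * 25 * 343 = 205800

205800


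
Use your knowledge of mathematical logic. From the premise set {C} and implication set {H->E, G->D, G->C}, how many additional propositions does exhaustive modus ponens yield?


Initial facts: {C}
Apply modus ponens to closure:
  (no implication fires)
Final known: {C}
New propositions: {(none)}
Count = 0

0


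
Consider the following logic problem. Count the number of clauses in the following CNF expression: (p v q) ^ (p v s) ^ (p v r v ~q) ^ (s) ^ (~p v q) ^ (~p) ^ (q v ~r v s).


A CNF formula is a conjunction of clauses.
Clauses are separated by ^.
Counting the conjuncts: 7 clauses.

7


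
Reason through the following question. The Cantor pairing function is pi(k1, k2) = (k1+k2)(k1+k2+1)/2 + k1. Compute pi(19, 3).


k1 + k2 = 22
(k1+k2)(k1+k2+1)/2 = 22 * 23 / 2 = 253
pi = 253 + 19 = 272

272


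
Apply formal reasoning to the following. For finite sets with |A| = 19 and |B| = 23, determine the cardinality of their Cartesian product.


The Cartesian product A x B contains all ordered pairs (a, b).
|A x B| = |A| * |B| = 19 * 23 = 437

437


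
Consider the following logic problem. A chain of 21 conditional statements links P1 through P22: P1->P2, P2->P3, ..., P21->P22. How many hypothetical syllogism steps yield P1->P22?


With 21 implications in a chain connecting 22 propositions:
P1->P2, P2->P3, ..., P21->P22
Steps needed = (number of implications) - 1 = 21 - 1 = 20

20


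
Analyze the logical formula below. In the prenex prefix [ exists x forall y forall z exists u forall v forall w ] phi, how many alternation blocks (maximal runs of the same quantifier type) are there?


Quantifier-type sequence: E A A E A A  (A=forall, E=exists)
Group into maximal same-type runs:
  Ex1 | Ax2 | Ex1 | Ax2
Number of blocks = 4

4


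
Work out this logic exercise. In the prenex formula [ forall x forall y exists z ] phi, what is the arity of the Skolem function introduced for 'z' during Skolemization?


Quantifier prefix: forall x forall y exists z
'z' is existentially quantified at position 3.
Universal variables preceding it: x, y
Skolem function arity = 2

2


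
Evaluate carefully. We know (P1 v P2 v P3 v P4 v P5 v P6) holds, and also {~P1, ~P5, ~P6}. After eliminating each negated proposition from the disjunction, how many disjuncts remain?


Original disjuncts (6): P1, P2, P3, P4, P5, P6
Negated (eliminate): ~P1, ~P5, ~P6
Remaining disjuncts: P2, P3, P4
Count = 6 - 3 = 3

3


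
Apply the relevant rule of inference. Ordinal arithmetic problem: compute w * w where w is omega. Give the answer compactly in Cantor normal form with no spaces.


Compute w * w.
Ordinal * is associative and left-distributive over +, but NOT commutative; for finite n>1, n*w = w but w*n stays w*n.
w * w = w^2 by definition.
Result = w^2

w^2


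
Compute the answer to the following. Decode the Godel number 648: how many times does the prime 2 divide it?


Factorize 648 by dividing by 2 repeatedly.
Division steps: 2 divides 648 exactly 3 time(s).
Exponent of 2 = 3

3


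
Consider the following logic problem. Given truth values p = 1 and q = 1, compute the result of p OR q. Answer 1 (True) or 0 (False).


p = 1, q = 1
Operation: p OR q
Evaluate: 1 OR 1 = 1

1


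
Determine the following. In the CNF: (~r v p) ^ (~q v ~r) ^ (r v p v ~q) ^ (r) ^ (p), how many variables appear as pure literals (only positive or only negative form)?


Check each variable for pure literal status:
p: pure positive
q: pure negative
r: mixed (not pure)
Pure literal count = 2

2


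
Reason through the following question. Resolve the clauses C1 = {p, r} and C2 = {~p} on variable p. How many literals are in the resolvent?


Remove p from C1 and ~p from C2.
C1 remainder: {r}
C2 remainder: {}
Union (resolvent): {r}
Resolvent has 1 literal(s).

1


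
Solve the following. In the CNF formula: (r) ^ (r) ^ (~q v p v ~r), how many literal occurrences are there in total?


Counting literals in each clause:
Clause 1: 1 literal(s)
Clause 2: 1 literal(s)
Clause 3: 3 literal(s)
Total = 5

5


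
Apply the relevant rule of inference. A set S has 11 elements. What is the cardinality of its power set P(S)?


The power set of a set with n elements has 2^n elements.
|P(S)| = 2^11 = 2048

2048


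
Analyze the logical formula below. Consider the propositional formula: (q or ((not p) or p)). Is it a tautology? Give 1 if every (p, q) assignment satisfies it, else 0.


Check all 4 assignments:
p=0, q=0: 1
p=0, q=1: 1
p=1, q=0: 1
p=1, q=1: 1
Satisfying count = 4/4.
Tautology iff count = 4: yes.

1


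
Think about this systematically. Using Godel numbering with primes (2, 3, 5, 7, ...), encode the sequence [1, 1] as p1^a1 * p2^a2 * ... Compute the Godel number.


Encode each element as an exponent of the corresponding prime:
  2^1 = 2
  3^1 = 3
Product = 2 * 3 = 6

6


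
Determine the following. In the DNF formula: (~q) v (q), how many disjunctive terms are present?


A DNF formula is a disjunction of terms (conjunctions).
Terms are separated by v.
Counting the disjuncts: 2 terms.

2


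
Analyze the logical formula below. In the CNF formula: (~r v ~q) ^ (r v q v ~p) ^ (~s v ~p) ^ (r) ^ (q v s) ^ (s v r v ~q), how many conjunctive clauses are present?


A CNF formula is a conjunction of clauses.
Clauses are separated by ^.
Counting the conjuncts: 6 clauses.

6


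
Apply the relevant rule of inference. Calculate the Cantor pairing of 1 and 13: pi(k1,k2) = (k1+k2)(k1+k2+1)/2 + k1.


k1 + k2 = 14
(k1+k2)(k1+k2+1)/2 = 14 * 15 / 2 = 105
pi = 105 + 1 = 106

106


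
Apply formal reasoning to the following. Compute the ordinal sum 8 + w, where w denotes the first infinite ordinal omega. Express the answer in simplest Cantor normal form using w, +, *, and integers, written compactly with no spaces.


Compute 8 + w.
Ordinal + is associative but NOT commutative; for finite n>0, n + w = w but w + n stays w+n.
Any finite left addend is absorbed by w on the right: 8 + w = w.
Result = w

w


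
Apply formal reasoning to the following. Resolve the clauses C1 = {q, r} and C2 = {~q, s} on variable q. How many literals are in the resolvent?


Remove q from C1 and ~q from C2.
C1 remainder: {r}
C2 remainder: {s}
Union (resolvent): {r, s}
Resolvent has 2 literal(s).

2


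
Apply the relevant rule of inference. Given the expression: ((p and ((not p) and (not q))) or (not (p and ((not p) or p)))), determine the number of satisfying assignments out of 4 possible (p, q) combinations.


Check all 4 assignments:
p=0, q=0: 1
p=0, q=1: 1
p=1, q=0: 0
p=1, q=1: 0
Count of True = 2

2


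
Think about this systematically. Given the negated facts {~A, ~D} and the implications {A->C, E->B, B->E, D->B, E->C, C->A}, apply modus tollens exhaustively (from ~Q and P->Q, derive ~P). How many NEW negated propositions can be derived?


Initial negated facts: {~A, ~D}
Apply modus tollens to closure:
  ~A and C->A  =>  ~C
  ~C and E->C  =>  ~E
  ~E and B->E  =>  ~B
Final negated: {~A, ~B, ~C, ~D, ~E}
New negations: {~B, ~C, ~E}
Count = 3

3


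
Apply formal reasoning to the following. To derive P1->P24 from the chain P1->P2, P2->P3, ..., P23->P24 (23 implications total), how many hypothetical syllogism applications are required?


With 23 implications in a chain connecting 24 propositions:
P1->P2, P2->P3, ..., P23->P24
Steps needed = (number of implications) - 1 = 23 - 1 = 22

22


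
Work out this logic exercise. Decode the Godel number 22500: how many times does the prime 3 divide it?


Factorize 22500 by dividing by 3 repeatedly.
Division steps: 3 divides 22500 exactly 2 time(s).
Exponent of 3 = 2

2


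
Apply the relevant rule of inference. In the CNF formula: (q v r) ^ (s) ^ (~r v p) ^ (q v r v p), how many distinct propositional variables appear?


Identify each variable that appears in the formula.
Variables found: p, q, r, s
Count = 4

4


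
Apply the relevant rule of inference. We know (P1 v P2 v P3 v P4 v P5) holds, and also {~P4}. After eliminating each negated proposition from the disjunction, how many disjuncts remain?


Original disjuncts (5): P1, P2, P3, P4, P5
Negated (eliminate): ~P4
Remaining disjuncts: P1, P2, P3, P5
Count = 5 - 1 = 4

4


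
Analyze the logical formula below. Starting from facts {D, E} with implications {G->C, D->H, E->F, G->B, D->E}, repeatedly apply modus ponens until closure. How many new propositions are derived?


Initial facts: {D, E}
Apply modus ponens to closure:
  D and D->H  =>  H
  E and E->F  =>  F
Final known: {D, E, F, H}
New propositions: {F, H}
Count = 2

2


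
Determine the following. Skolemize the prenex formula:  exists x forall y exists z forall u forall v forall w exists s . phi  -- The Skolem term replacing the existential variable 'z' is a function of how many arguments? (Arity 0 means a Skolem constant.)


Quantifier prefix: exists x forall y exists z forall u forall v forall w exists s
'z' is existentially quantified at position 3.
Universal variables preceding it: y
Skolem function arity = 1

1


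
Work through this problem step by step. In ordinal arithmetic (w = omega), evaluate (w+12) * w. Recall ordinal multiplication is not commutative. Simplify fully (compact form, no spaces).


Compute (w+12) * w.
Ordinal * is associative and left-distributive over +, but NOT commutative; for finite n>1, n*w = w but w*n stays w*n.
(w+12) * w = sup{(w+12)*k : k<w} = sup{w*k+12} = w^2 (the +12 tail is absorbed in the limit).
Result = w^2

w^2


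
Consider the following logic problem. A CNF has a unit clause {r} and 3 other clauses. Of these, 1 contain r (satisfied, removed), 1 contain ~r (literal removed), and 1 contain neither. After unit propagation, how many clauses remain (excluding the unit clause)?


Satisfied (removed): 1
Shortened (remain): 1
Unchanged (remain): 1
Remaining = 1 + 1 = 2

2


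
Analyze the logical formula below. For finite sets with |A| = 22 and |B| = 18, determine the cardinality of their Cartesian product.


The Cartesian product A x B contains all ordered pairs (a, b).
|A x B| = |A| * |B| = 22 * 18 = 396

396


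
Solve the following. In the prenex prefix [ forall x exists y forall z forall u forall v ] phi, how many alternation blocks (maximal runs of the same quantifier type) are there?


Quantifier-type sequence: A E A A A  (A=forall, E=exists)
Group into maximal same-type runs:
  Ax1 | Ex1 | Ax3
Number of blocks = 3

3


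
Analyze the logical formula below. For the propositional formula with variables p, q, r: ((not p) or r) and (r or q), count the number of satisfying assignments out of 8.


Evaluate all 8 assignments for p, q, r:
p=0, q=0, r=0: 0
p=0, q=0, r=1: 1
p=0, q=1, r=0: 1
p=0, q=1, r=1: 1
p=1, q=0, r=0: 0
p=1, q=0, r=1: 1
p=1, q=1, r=0: 0
p=1, q=1, r=1: 1
Satisfying count = 5

5


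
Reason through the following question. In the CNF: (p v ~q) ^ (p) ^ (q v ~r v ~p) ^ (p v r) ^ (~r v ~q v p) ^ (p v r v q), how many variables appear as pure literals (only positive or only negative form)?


Check each variable for pure literal status:
p: mixed (not pure)
q: mixed (not pure)
r: mixed (not pure)
Pure literal count = 0

0


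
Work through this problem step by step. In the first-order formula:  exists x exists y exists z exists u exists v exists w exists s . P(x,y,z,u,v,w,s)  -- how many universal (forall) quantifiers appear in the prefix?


Quantifier prefix: exists x exists y exists z exists u exists v exists w exists s
Mark each quantifier type:
  E E E E E E E
Universal count = 0, Existential count = 7
Asked for universal (forall) quantifiers: 0

0


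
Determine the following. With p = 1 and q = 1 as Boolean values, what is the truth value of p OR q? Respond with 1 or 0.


p = 1, q = 1
Operation: p OR q
Evaluate: 1 OR 1 = 1

1


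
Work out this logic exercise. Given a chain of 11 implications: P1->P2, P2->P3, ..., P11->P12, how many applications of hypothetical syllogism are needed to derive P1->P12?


With 11 implications in a chain connecting 12 propositions:
P1->P2, P2->P3, ..., P11->P12
Steps needed = (number of implications) - 1 = 11 - 1 = 10

10


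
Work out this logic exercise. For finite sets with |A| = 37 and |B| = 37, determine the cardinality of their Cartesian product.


The Cartesian product A x B contains all ordered pairs (a, b).
|A x B| = |A| * |B| = 37 * 37 = 1369

1369


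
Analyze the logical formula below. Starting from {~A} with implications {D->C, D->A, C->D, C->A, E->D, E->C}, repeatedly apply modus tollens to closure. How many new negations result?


Initial negated facts: {~A}
Apply modus tollens to closure:
  ~A and D->A  =>  ~D
  ~D and C->D  =>  ~C
  ~D and E->D  =>  ~E
Final negated: {~A, ~C, ~D, ~E}
New negations: {~C, ~D, ~E}
Count = 3

3


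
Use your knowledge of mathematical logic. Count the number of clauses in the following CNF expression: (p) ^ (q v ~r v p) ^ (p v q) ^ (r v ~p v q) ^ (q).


A CNF formula is a conjunction of clauses.
Clauses are separated by ^.
Counting the conjuncts: 5 clauses.

5


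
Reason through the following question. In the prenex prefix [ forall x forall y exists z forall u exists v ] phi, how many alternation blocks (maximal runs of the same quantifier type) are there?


Quantifier-type sequence: A A E A E  (A=forall, E=exists)
Group into maximal same-type runs:
  Ax2 | Ex1 | Ax1 | Ex1
Number of blocks = 4

4


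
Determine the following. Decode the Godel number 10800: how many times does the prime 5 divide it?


Factorize 10800 by dividing by 5 repeatedly.
Division steps: 5 divides 10800 exactly 2 time(s).
Exponent of 5 = 2

2


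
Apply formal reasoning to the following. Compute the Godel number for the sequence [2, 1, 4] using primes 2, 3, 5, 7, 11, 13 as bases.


Encode each element as an exponent of the corresponding prime:
  2^2 = 4
  3^1 = 3
  5^4 = 625
Product = 4 * 3 * 625 = 7500

7500


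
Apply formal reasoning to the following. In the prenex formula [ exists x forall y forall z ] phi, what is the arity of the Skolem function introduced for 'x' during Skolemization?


Quantifier prefix: exists x forall y forall z
'x' is existentially quantified at position 1.
No universal quantifiers precede it.
Skolem function arity = 0 (a Skolem constant)

0


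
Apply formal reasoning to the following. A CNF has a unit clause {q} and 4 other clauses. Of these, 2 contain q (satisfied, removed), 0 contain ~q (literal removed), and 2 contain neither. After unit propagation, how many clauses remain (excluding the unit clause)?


Satisfied (removed): 2
Shortened (remain): 0
Unchanged (remain): 2
Remaining = 0 + 2 = 2

2


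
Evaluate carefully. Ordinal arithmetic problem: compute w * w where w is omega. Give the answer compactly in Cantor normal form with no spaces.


Compute w * w.
Ordinal * is associative and left-distributive over +, but NOT commutative; for finite n>1, n*w = w but w*n stays w*n.
w * w = w^2 by definition.
Result = w^2

w^2


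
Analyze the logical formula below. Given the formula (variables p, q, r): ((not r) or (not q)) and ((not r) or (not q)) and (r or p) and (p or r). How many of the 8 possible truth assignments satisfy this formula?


Evaluate all 8 assignments for p, q, r:
p=0, q=0, r=0: 0
p=0, q=0, r=1: 1
p=0, q=1, r=0: 0
p=0, q=1, r=1: 0
p=1, q=0, r=0: 1
p=1, q=0, r=1: 1
p=1, q=1, r=0: 1
p=1, q=1, r=1: 0
Satisfying count = 4

4


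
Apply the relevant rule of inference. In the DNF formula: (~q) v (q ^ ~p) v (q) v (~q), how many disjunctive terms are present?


A DNF formula is a disjunction of terms (conjunctions).
Terms are separated by v.
Counting the disjuncts: 4 terms.

4


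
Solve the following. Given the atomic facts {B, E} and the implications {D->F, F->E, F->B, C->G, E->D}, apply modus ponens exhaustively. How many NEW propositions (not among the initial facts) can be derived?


Initial facts: {B, E}
Apply modus ponens to closure:
  E and E->D  =>  D
  D and D->F  =>  F
Final known: {B, D, E, F}
New propositions: {D, F}
Count = 2

2


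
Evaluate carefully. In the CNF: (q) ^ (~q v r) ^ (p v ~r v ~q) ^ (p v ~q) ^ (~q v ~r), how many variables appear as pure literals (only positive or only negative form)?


Check each variable for pure literal status:
p: pure positive
q: mixed (not pure)
r: mixed (not pure)
Pure literal count = 1

1


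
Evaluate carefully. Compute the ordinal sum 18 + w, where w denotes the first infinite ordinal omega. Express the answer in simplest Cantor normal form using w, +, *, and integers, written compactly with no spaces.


Compute 18 + w.
Ordinal + is associative but NOT commutative; for finite n>0, n + w = w but w + n stays w+n.
Any finite left addend is absorbed by w on the right: 18 + w = w.
Result = w

w


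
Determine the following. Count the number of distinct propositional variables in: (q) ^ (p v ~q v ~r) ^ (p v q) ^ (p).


Identify each variable that appears in the formula.
Variables found: p, q, r
Count = 3

3


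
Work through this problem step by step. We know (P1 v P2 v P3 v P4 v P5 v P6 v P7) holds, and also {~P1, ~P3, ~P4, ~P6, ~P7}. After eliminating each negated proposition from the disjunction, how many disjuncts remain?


Original disjuncts (7): P1, P2, P3, P4, P5, P6, P7
Negated (eliminate): ~P1, ~P3, ~P4, ~P6, ~P7
Remaining disjuncts: P2, P5
Count = 7 - 5 = 2

2


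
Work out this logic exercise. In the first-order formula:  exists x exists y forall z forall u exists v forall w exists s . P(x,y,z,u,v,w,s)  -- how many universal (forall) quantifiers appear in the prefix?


Quantifier prefix: exists x exists y forall z forall u exists v forall w exists s
Mark each quantifier type:
  E E U U E U E
Universal count = 3, Existential count = 4
Asked for universal (forall) quantifiers: 3

3
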